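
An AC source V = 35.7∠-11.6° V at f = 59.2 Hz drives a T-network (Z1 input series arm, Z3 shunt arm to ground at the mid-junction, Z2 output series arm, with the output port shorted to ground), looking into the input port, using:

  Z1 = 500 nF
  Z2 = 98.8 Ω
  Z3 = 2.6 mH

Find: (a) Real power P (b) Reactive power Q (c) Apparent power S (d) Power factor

Step 1 — Angular frequency: ω = 2π·f = 2π·59.2 = 372 rad/s.
Step 2 — Component impedances:
  Z1: Z = 1/(jωC) = -j/(ω·C) = 0 - j5377 Ω
  Z2: Z = R = 98.8 Ω
  Z3: Z = jωL = j·372·0.0026 = 0 + j0.9671 Ω
Step 3 — With the output port shorted to ground, the output series arm Z2 runs from the junction to ground; the shunt arm Z3 also runs from the junction to ground. They appear in parallel: Z3 || Z2 = 0.009466 + j0.967 Ω.
Step 4 — Series with input arm Z1: Z_in = Z1 + (Z3 || Z2) = 0.009466 - j5376 Ω = 5376∠-90.0° Ω.
Step 5 — Source phasor: V = 35.7∠-11.6° V = 34.97 - j7.178 V.
Step 6 — Current: I = V / Z = 0.001335 + j0.006505 A = 0.006641∠78.4° A.
Step 7 — Complex power: S = V·I* = 4.174e-07 - j0.2371 VA.
Step 8 — Real power: P = Re(S) = 4.174e-07 W.
Step 9 — Reactive power: Q = Im(S) = -0.2371 VAR.
Step 10 — Apparent power: |S| = 0.2371 VA.
Step 11 — Power factor: PF = P/|S| = 1.761e-06 (leading).

(a) P = 4.174e-07 W  (b) Q = -0.2371 VAR  (c) S = 0.2371 VA  (d) PF = 1.761e-06 (leading)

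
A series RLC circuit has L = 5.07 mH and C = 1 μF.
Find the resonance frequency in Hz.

Step 1 — Resonance condition Im(Z)=0 gives ω₀ = 1/√(LC).
Step 2 — ω₀ = 1/√(0.00507·1e-06) = 1.404e+04 rad/s.
Step 3 — f₀ = ω₀/(2π) = 2235 Hz.

f₀ = 2235 Hz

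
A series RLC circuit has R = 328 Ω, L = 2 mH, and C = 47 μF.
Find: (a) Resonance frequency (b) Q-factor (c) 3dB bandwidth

Step 1 — Resonance condition Im(Z)=0 gives ω₀ = 1/√(LC).
Step 2 — ω₀ = 1/√(0.002·4.7e-05) = 3262 rad/s.
Step 3 — f₀ = ω₀/(2π) = 519.1 Hz.
Step 4 — Series Q: Q = ω₀L/R = 3262·0.002/328 = 0.01989.
Step 5 — 3dB bandwidth: Δω = ω₀/Q = 1.64e+05 rad/s; BW = Δω/(2π) = 2.61e+04 Hz.

(a) f₀ = 519.1 Hz  (b) Q = 0.01989  (c) BW = 2.61e+04 Hz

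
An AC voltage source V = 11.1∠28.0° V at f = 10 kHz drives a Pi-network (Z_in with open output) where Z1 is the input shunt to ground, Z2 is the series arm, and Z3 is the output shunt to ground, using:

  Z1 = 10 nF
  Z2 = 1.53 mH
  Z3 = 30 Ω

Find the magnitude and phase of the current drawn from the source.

Step 1 — Angular frequency: ω = 2π·f = 2π·1e+04 = 6.283e+04 rad/s.
Step 2 — Component impedances:
  Z1: Z = 1/(jωC) = -j/(ω·C) = 0 - j1592 Ω
  Z2: Z = jωL = j·6.283e+04·0.00153 = 0 + j96.13 Ω
  Z3: Z = R = 30 Ω
Step 3 — With open output, the series arm Z2 and the output shunt Z3 appear in series to ground: Z2 + Z3 = 30 + j96.13 Ω.
Step 4 — Parallel with input shunt Z1: Z_in = Z1 || (Z2 + Z3) = 33.97 + j101.6 Ω = 107.2∠71.5° Ω.
Step 5 — Source phasor: V = 11.1∠28.0° V = 9.801 + j5.211 V.
Step 6 — Ohm's law: I = V / Z_total = (9.801 + j5.211) / (33.97 + j101.6) = 0.07511 - j0.07133 A.
Step 7 — Convert to polar: |I| = 0.1036 A, ∠I = -43.5°.

I = 0.1036∠-43.5° A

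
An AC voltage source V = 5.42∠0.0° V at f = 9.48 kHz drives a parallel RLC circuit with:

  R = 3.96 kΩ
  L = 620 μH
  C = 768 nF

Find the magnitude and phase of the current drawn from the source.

Step 1 — Angular frequency: ω = 2π·f = 2π·9480 = 5.956e+04 rad/s.
Step 2 — Component impedances:
  R: Z = R = 3960 Ω
  L: Z = jωL = j·5.956e+04·0.00062 = 0 + j36.93 Ω
  C: Z = 1/(jωC) = -j/(ω·C) = 0 - j21.86 Ω
Step 3 — Parallel combination: 1/Z_total = 1/R + 1/L + 1/C; Z_total = 0.7245 - j53.56 Ω = 53.56∠-89.2° Ω.
Step 4 — Source phasor: V = 5.42∠0.0° V = 5.42 V.
Step 5 — Ohm's law: I = V / Z_total = (5.42) / (0.7245 - j53.56) = 0.001369 + j0.1012 A.
Step 6 — Convert to polar: |I| = 0.1012 A, ∠I = 89.2°.

I = 0.1012∠89.2° A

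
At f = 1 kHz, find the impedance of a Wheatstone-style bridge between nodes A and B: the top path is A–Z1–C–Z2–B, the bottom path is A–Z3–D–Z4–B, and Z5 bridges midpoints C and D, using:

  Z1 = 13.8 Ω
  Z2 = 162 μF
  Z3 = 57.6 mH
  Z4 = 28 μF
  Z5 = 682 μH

Step 1 — Angular frequency: ω = 2π·f = 2π·1000 = 6283 rad/s.
Step 2 — Component impedances:
  Z1: Z = R = 13.8 Ω
  Z2: Z = 1/(jωC) = -j/(ω·C) = 0 - j0.9824 Ω
  Z3: Z = jωL = j·6283·0.0576 = 0 + j361.9 Ω
  Z4: Z = 1/(jωC) = -j/(ω·C) = 0 - j5.684 Ω
  Z5: Z = jωL = j·6283·0.000682 = 0 + j4.285 Ω
Step 3 — Bridge requires nodal analysis (the Z5 bridge couples midpoints C and D, so the two paths cannot be reduced to a simple series/parallel combination). Setting node B to ground and injecting 1 A at node A, the 3-node admittance system at A, C, D solves to V_A = Z_AB = 13.65 - j0.08166 Ω = 13.65∠-0.3° Ω.

Z = 13.65 - j0.08166 Ω = 13.65∠-0.3° Ω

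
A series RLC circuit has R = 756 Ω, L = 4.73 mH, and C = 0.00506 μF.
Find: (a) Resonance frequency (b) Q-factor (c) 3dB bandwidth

Step 1 — Resonance condition Im(Z)=0 gives ω₀ = 1/√(LC).
Step 2 — ω₀ = 1/√(0.00473·5.06e-09) = 2.044e+05 rad/s.
Step 3 — f₀ = ω₀/(2π) = 3.253e+04 Hz.
Step 4 — Series Q: Q = ω₀L/R = 2.044e+05·0.00473/756 = 1.279.
Step 5 — 3dB bandwidth: Δω = ω₀/Q = 1.598e+05 rad/s; BW = Δω/(2π) = 2.544e+04 Hz.

(a) f₀ = 3.253e+04 Hz  (b) Q = 1.279  (c) BW = 2.544e+04 Hz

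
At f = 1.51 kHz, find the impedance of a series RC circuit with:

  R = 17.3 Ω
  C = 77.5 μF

Step 1 — Angular frequency: ω = 2π·f = 2π·1510 = 9488 rad/s.
Step 2 — Component impedances:
  R: Z = R = 17.3 Ω
  C: Z = 1/(jωC) = -j/(ω·C) = 0 - j1.36 Ω
Step 3 — Series combination: Z_total = R + C = 17.3 - j1.36 Ω = 17.35∠-4.5° Ω.

Z = 17.3 - j1.36 Ω = 17.35∠-4.5° Ω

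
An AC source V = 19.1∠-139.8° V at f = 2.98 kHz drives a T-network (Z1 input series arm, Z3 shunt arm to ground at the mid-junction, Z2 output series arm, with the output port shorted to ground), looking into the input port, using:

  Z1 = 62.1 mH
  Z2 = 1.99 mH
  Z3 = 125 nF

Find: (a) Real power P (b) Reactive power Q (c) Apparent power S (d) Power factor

Step 1 — Angular frequency: ω = 2π·f = 2π·2980 = 1.872e+04 rad/s.
Step 2 — Component impedances:
  Z1: Z = jωL = j·1.872e+04·0.0621 = 0 + j1163 Ω
  Z2: Z = jωL = j·1.872e+04·0.00199 = 0 + j37.26 Ω
  Z3: Z = 1/(jωC) = -j/(ω·C) = 0 - j427.3 Ω
Step 3 — With the output port shorted to ground, the output series arm Z2 runs from the junction to ground; the shunt arm Z3 also runs from the junction to ground. They appear in parallel: Z3 || Z2 = 0 + j40.82 Ω.
Step 4 — Series with input arm Z1: Z_in = Z1 + (Z3 || Z2) = 0 + j1204 Ω = 1204∠90.0° Ω.
Step 5 — Source phasor: V = 19.1∠-139.8° V = -14.59 - j12.33 V.
Step 6 — Current: I = V / Z = -0.01024 + j0.01212 A = 0.01587∠130.2° A.
Step 7 — Complex power: S = V·I* = 0 + j0.3031 VA.
Step 8 — Real power: P = Re(S) = 0 W.
Step 9 — Reactive power: Q = Im(S) = 0.3031 VAR.
Step 10 — Apparent power: |S| = 0.3031 VA.
Step 11 — Power factor: PF = P/|S| = 0 (lagging).

(a) P = 0 W  (b) Q = 0.3031 VAR  (c) S = 0.3031 VA  (d) PF = 0 (lagging)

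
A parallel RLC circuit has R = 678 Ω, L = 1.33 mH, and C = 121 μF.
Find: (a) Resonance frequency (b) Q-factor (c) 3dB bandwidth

Step 1 — Resonance: ω₀ = 1/√(LC) = 1/√(0.00133·0.000121) = 2493 rad/s.
Step 2 — f₀ = ω₀/(2π) = 396.7 Hz.
Step 3 — Parallel Q: Q = R/(ω₀L) = 678/(2493·0.00133) = 204.5.
Step 4 — Bandwidth: Δω = ω₀/Q = 12.19 rad/s; BW = Δω/(2π) = 1.94 Hz.

(a) f₀ = 396.7 Hz  (b) Q = 204.5  (c) BW = 1.94 Hz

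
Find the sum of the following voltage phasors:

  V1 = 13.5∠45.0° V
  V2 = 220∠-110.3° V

Step 1 — Convert each phasor to rectangular form:
  V1 = 13.5·(cos(45.0°) + j·sin(45.0°)) = 9.546 + j9.546 V
  V2 = 220·(cos(-110.3°) + j·sin(-110.3°)) = -76.33 - j206.3 V
Step 2 — Sum components: V_total = -66.78 - j196.8 V.
Step 3 — Convert to polar: |V_total| = 207.8 V, ∠V_total = -108.7°.

V_total = 207.8∠-108.7° V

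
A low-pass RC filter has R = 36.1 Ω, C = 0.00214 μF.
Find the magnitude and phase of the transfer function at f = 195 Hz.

Step 1 — Angular frequency: ω = 2π·195 = 1225 rad/s.
Step 2 — Transfer function: H(jω) = 1/(1 + jωRC).
Step 3 — Denominator: 1 + jωRC = 1 + j·1225·36.1·2.14e-09 = 1 + j9.465e-05.
Step 4 — H = 1 - j9.465e-05.
Step 5 — Magnitude: |H| = 1 (-0.0 dB); phase: φ = -0.0°.

|H| = 1 (-0.0 dB), φ = -0.0°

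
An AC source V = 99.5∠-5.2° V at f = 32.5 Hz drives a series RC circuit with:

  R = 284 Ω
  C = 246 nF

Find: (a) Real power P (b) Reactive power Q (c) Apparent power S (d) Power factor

Step 1 — Angular frequency: ω = 2π·f = 2π·32.5 = 204.2 rad/s.
Step 2 — Component impedances:
  R: Z = R = 284 Ω
  C: Z = 1/(jωC) = -j/(ω·C) = 0 - j1.991e+04 Ω
Step 3 — Series combination: Z_total = R + C = 284 - j1.991e+04 Ω = 1.991e+04∠-89.2° Ω.
Step 4 — Source phasor: V = 99.5∠-5.2° V = 99.09 - j9.018 V.
Step 5 — Current: I = V / Z = 0.0005239 + j0.00497 A = 0.004998∠84.0° A.
Step 6 — Complex power: S = V·I* = 0.007094 - j0.4972 VA.
Step 7 — Real power: P = Re(S) = 0.007094 W.
Step 8 — Reactive power: Q = Im(S) = -0.4972 VAR.
Step 9 — Apparent power: |S| = 0.4973 VA.
Step 10 — Power factor: PF = P/|S| = 0.01427 (leading).

(a) P = 0.007094 W  (b) Q = -0.4972 VAR  (c) S = 0.4973 VA  (d) PF = 0.01427 (leading)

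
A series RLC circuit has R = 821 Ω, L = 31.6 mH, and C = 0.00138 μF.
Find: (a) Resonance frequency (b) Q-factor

Step 1 — Resonance condition Im(Z)=0 gives ω₀ = 1/√(LC).
Step 2 — ω₀ = 1/√(0.0316·1.38e-09) = 1.514e+05 rad/s.
Step 3 — f₀ = ω₀/(2π) = 2.41e+04 Hz.
Step 4 — Series Q: Q = ω₀L/R = 1.514e+05·0.0316/821 = 5.829.

(a) f₀ = 2.41e+04 Hz  (b) Q = 5.829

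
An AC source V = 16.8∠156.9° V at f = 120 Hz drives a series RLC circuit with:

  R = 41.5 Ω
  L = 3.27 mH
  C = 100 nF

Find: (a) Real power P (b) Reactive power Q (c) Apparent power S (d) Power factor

Step 1 — Angular frequency: ω = 2π·f = 2π·120 = 754 rad/s.
Step 2 — Component impedances:
  R: Z = R = 41.5 Ω
  L: Z = jωL = j·754·0.00327 = 0 + j2.466 Ω
  C: Z = 1/(jωC) = -j/(ω·C) = 0 - j1.326e+04 Ω
Step 3 — Series combination: Z_total = R + L + C = 41.5 - j1.326e+04 Ω = 1.326e+04∠-89.8° Ω.
Step 4 — Source phasor: V = 16.8∠156.9° V = -15.45 + j6.591 V.
Step 5 — Current: I = V / Z = -0.0005007 - j0.001164 A = 0.001267∠-113.3° A.
Step 6 — Complex power: S = V·I* = 6.661e-05 - j0.02128 VA.
Step 7 — Real power: P = Re(S) = 6.661e-05 W.
Step 8 — Reactive power: Q = Im(S) = -0.02128 VAR.
Step 9 — Apparent power: |S| = 0.02128 VA.
Step 10 — Power factor: PF = P/|S| = 0.00313 (leading).

(a) P = 6.661e-05 W  (b) Q = -0.02128 VAR  (c) S = 0.02128 VA  (d) PF = 0.00313 (leading)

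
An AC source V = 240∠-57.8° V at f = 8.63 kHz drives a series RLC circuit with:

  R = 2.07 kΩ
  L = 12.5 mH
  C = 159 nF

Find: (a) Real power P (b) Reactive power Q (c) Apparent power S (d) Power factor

Step 1 — Angular frequency: ω = 2π·f = 2π·8630 = 5.422e+04 rad/s.
Step 2 — Component impedances:
  R: Z = R = 2070 Ω
  L: Z = jωL = j·5.422e+04·0.0125 = 0 + j677.8 Ω
  C: Z = 1/(jωC) = -j/(ω·C) = 0 - j116 Ω
Step 3 — Series combination: Z_total = R + L + C = 2070 + j561.8 Ω = 2145∠15.2° Ω.
Step 4 — Source phasor: V = 240∠-57.8° V = 127.9 - j203.1 V.
Step 5 — Current: I = V / Z = 0.03274 - j0.107 A = 0.1119∠-73.0° A.
Step 6 — Complex power: S = V·I* = 25.92 + j7.034 VA.
Step 7 — Real power: P = Re(S) = 25.92 W.
Step 8 — Reactive power: Q = Im(S) = 7.034 VAR.
Step 9 — Apparent power: |S| = 26.85 VA.
Step 10 — Power factor: PF = P/|S| = 0.9651 (lagging).

(a) P = 25.92 W  (b) Q = 7.034 VAR  (c) S = 26.85 VA  (d) PF = 0.9651 (lagging)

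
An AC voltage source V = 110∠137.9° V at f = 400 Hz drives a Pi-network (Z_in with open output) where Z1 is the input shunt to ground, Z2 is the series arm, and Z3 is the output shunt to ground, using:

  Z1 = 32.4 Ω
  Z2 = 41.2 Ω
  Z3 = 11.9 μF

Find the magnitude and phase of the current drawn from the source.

Step 1 — Angular frequency: ω = 2π·f = 2π·400 = 2513 rad/s.
Step 2 — Component impedances:
  Z1: Z = R = 32.4 Ω
  Z2: Z = R = 41.2 Ω
  Z3: Z = 1/(jωC) = -j/(ω·C) = 0 - j33.44 Ω
Step 3 — With open output, the series arm Z2 and the output shunt Z3 appear in series to ground: Z2 + Z3 = 41.2 - j33.44 Ω.
Step 4 — Parallel with input shunt Z1: Z_in = Z1 || (Z2 + Z3) = 20.58 - j5.371 Ω = 21.27∠-14.6° Ω.
Step 5 — Source phasor: V = 110∠137.9° V = -81.62 + j73.75 V.
Step 6 — Ohm's law: I = V / Z_total = (-81.62 + j73.75) / (20.58 - j5.371) = -4.589 + j2.386 A.
Step 7 — Convert to polar: |I| = 5.172 A, ∠I = 152.5°.

I = 5.172∠152.5° A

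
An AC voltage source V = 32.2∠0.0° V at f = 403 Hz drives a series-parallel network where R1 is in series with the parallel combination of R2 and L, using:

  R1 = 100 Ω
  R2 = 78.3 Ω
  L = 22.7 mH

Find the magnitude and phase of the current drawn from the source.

Step 1 — Angular frequency: ω = 2π·f = 2π·403 = 2532 rad/s.
Step 2 — Component impedances:
  R1: Z = R = 100 Ω
  R2: Z = R = 78.3 Ω
  L: Z = jωL = j·2532·0.0227 = 0 + j57.48 Ω
Step 3 — Parallel branch: R2 || L = 1/(1/R2 + 1/L) = 27.42 + j37.35 Ω.
Step 4 — Series with R1: Z_total = R1 + (R2 || L) = 127.4 + j37.35 Ω = 132.8∠16.3° Ω.
Step 5 — Source phasor: V = 32.2∠0.0° V = 32.2 V.
Step 6 — Ohm's law: I = V / Z_total = (32.2) / (127.4 + j37.35) = 0.2327 - j0.06822 A.
Step 7 — Convert to polar: |I| = 0.2425 A, ∠I = -16.3°.

I = 0.2425∠-16.3° A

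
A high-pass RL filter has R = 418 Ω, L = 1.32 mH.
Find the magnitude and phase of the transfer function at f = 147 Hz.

Step 1 — Angular frequency: ω = 2π·147 = 923.6 rad/s.
Step 2 — Transfer function: H(jω) = jωL/(R + jωL).
Step 3 — Numerator jωL = j·1.219; denominator R + jωL = 418 + j1.219.
Step 4 — H = 8.507e-06 + j0.002917.
Step 5 — Magnitude: |H| = 0.002917 (-50.7 dB); phase: φ = 89.8°.

|H| = 0.002917 (-50.7 dB), φ = 89.8°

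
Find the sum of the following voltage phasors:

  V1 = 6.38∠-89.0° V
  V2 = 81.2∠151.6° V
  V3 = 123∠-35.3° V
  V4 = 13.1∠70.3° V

Step 1 — Convert each phasor to rectangular form:
  V1 = 6.38·(cos(-89.0°) + j·sin(-89.0°)) = 0.1113 - j6.379 V
  V2 = 81.2·(cos(151.6°) + j·sin(151.6°)) = -71.43 + j38.62 V
  V3 = 123·(cos(-35.3°) + j·sin(-35.3°)) = 100.4 - j71.08 V
  V4 = 13.1·(cos(70.3°) + j·sin(70.3°)) = 4.416 + j12.33 V
Step 2 — Sum components: V_total = 33.48 - j26.5 V.
Step 3 — Convert to polar: |V_total| = 42.7 V, ∠V_total = -38.4°.

V_total = 42.7∠-38.4° V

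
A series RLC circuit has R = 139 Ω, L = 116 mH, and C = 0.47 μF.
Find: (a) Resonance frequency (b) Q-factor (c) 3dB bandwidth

Step 1 — Resonance condition Im(Z)=0 gives ω₀ = 1/√(LC).
Step 2 — ω₀ = 1/√(0.116·4.7e-07) = 4283 rad/s.
Step 3 — f₀ = ω₀/(2π) = 681.6 Hz.
Step 4 — Series Q: Q = ω₀L/R = 4283·0.116/139 = 3.574.
Step 5 — 3dB bandwidth: Δω = ω₀/Q = 1198 rad/s; BW = Δω/(2π) = 190.7 Hz.

(a) f₀ = 681.6 Hz  (b) Q = 3.574  (c) BW = 190.7 Hz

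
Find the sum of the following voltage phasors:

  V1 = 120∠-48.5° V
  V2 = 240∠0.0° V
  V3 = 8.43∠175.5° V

Step 1 — Convert each phasor to rectangular form:
  V1 = 120·(cos(-48.5°) + j·sin(-48.5°)) = 79.51 - j89.87 V
  V2 = 240·(cos(0.0°) + j·sin(0.0°)) = 240 V
  V3 = 8.43·(cos(175.5°) + j·sin(175.5°)) = -8.404 + j0.6614 V
Step 2 — Sum components: V_total = 311.1 - j89.21 V.
Step 3 — Convert to polar: |V_total| = 323.6 V, ∠V_total = -16.0°.

V_total = 323.6∠-16.0° V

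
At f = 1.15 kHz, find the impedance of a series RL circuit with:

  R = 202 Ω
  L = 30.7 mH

Step 1 — Angular frequency: ω = 2π·f = 2π·1150 = 7226 rad/s.
Step 2 — Component impedances:
  R: Z = R = 202 Ω
  L: Z = jωL = j·7226·0.0307 = 0 + j221.8 Ω
Step 3 — Series combination: Z_total = R + L = 202 + j221.8 Ω = 300∠47.7° Ω.

Z = 202 + j221.8 Ω = 300∠47.7° Ω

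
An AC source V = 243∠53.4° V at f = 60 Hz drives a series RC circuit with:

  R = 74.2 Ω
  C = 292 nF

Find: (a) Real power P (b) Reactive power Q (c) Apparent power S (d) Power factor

Step 1 — Angular frequency: ω = 2π·f = 2π·60 = 377 rad/s.
Step 2 — Component impedances:
  R: Z = R = 74.2 Ω
  C: Z = 1/(jωC) = -j/(ω·C) = 0 - j9084 Ω
Step 3 — Series combination: Z_total = R + C = 74.2 - j9084 Ω = 9084∠-89.5° Ω.
Step 4 — Source phasor: V = 243∠53.4° V = 144.9 + j195.1 V.
Step 5 — Current: I = V / Z = -0.02134 + j0.01612 A = 0.02675∠142.9° A.
Step 6 — Complex power: S = V·I* = 0.05309 - j6.5 VA.
Step 7 — Real power: P = Re(S) = 0.05309 W.
Step 8 — Reactive power: Q = Im(S) = -6.5 VAR.
Step 9 — Apparent power: |S| = 6.5 VA.
Step 10 — Power factor: PF = P/|S| = 0.008168 (leading).

(a) P = 0.05309 W  (b) Q = -6.5 VAR  (c) S = 6.5 VA  (d) PF = 0.008168 (leading)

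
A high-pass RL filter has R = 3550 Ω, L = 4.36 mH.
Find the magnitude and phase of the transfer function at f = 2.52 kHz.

Step 1 — Angular frequency: ω = 2π·2520 = 1.583e+04 rad/s.
Step 2 — Transfer function: H(jω) = jωL/(R + jωL).
Step 3 — Numerator jωL = j·69.03; denominator R + jωL = 3550 + j69.03.
Step 4 — H = 0.000378 + j0.01944.
Step 5 — Magnitude: |H| = 0.01944 (-34.2 dB); phase: φ = 88.9°.

|H| = 0.01944 (-34.2 dB), φ = 88.9°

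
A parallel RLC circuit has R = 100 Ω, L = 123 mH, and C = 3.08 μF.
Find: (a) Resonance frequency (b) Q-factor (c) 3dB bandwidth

Step 1 — Resonance: ω₀ = 1/√(LC) = 1/√(0.123·3.08e-06) = 1625 rad/s.
Step 2 — f₀ = ω₀/(2π) = 258.6 Hz.
Step 3 — Parallel Q: Q = R/(ω₀L) = 100/(1625·0.123) = 0.5004.
Step 4 — Bandwidth: Δω = ω₀/Q = 3247 rad/s; BW = Δω/(2π) = 516.7 Hz.

(a) f₀ = 258.6 Hz  (b) Q = 0.5004  (c) BW = 516.7 Hz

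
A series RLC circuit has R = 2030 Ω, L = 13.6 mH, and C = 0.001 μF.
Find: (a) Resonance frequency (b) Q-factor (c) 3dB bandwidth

Step 1 — Resonance: ω₀ = 1/√(LC) = 1/√(0.0136·1e-09) = 2.712e+05 rad/s.
Step 2 — f₀ = ω₀/(2π) = 4.316e+04 Hz.
Step 3 — Series Q: Q = ω₀L/R = 2.712e+05·0.0136/2030 = 1.817.
Step 4 — Bandwidth: Δω = ω₀/Q = 1.493e+05 rad/s; BW = Δω/(2π) = 2.376e+04 Hz.

(a) f₀ = 4.316e+04 Hz  (b) Q = 1.817  (c) BW = 2.376e+04 Hz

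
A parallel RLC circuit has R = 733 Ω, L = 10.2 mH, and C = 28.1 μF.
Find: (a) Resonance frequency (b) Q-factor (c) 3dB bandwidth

Step 1 — Resonance: ω₀ = 1/√(LC) = 1/√(0.0102·2.81e-05) = 1868 rad/s.
Step 2 — f₀ = ω₀/(2π) = 297.3 Hz.
Step 3 — Parallel Q: Q = R/(ω₀L) = 733/(1868·0.0102) = 38.47.
Step 4 — Bandwidth: Δω = ω₀/Q = 48.55 rad/s; BW = Δω/(2π) = 7.727 Hz.

(a) f₀ = 297.3 Hz  (b) Q = 38.47  (c) BW = 7.727 Hz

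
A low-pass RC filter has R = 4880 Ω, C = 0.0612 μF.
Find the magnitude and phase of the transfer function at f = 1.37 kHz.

Step 1 — Angular frequency: ω = 2π·1370 = 8608 rad/s.
Step 2 — Transfer function: H(jω) = 1/(1 + jωRC).
Step 3 — Denominator: 1 + jωRC = 1 + j·8608·4880·6.12e-08 = 1 + j2.571.
Step 4 — H = 0.1314 - j0.3379.
Step 5 — Magnitude: |H| = 0.3625 (-8.8 dB); phase: φ = -68.7°.

|H| = 0.3625 (-8.8 dB), φ = -68.7°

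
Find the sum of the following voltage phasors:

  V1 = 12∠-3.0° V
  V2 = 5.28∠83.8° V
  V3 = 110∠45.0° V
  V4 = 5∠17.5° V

Step 1 — Convert each phasor to rectangular form:
  V1 = 12·(cos(-3.0°) + j·sin(-3.0°)) = 11.98 - j0.628 V
  V2 = 5.28·(cos(83.8°) + j·sin(83.8°)) = 0.5702 + j5.249 V
  V3 = 110·(cos(45.0°) + j·sin(45.0°)) = 77.78 + j77.78 V
  V4 = 5·(cos(17.5°) + j·sin(17.5°)) = 4.769 + j1.504 V
Step 2 — Sum components: V_total = 95.1 + j83.91 V.
Step 3 — Convert to polar: |V_total| = 126.8 V, ∠V_total = 41.4°.

V_total = 126.8∠41.4° V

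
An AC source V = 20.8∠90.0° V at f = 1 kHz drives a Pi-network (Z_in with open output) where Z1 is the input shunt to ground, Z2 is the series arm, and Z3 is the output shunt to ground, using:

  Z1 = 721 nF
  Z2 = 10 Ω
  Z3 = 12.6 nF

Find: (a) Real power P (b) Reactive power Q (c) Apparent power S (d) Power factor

Step 1 — Angular frequency: ω = 2π·f = 2π·1000 = 6283 rad/s.
Step 2 — Component impedances:
  Z1: Z = 1/(jωC) = -j/(ω·C) = 0 - j220.7 Ω
  Z2: Z = R = 10 Ω
  Z3: Z = 1/(jωC) = -j/(ω·C) = 0 - j1.263e+04 Ω
Step 3 — With open output, the series arm Z2 and the output shunt Z3 appear in series to ground: Z2 + Z3 = 10 - j1.263e+04 Ω.
Step 4 — Parallel with input shunt Z1: Z_in = Z1 || (Z2 + Z3) = 0.00295 - j217 Ω = 217∠-90.0° Ω.
Step 5 — Source phasor: V = 20.8∠90.0° V = 0 + j20.8 V.
Step 6 — Current: I = V / Z = -0.09587 + j1.304e-06 A = 0.09587∠180.0° A.
Step 7 — Complex power: S = V·I* = 2.712e-05 - j1.994 VA.
Step 8 — Real power: P = Re(S) = 2.712e-05 W.
Step 9 — Reactive power: Q = Im(S) = -1.994 VAR.
Step 10 — Apparent power: |S| = 1.994 VA.
Step 11 — Power factor: PF = P/|S| = 1.36e-05 (leading).

(a) P = 2.712e-05 W  (b) Q = -1.994 VAR  (c) S = 1.994 VA  (d) PF = 1.36e-05 (leading)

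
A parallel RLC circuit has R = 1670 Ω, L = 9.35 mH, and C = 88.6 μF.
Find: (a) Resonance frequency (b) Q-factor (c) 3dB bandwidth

Step 1 — Resonance: ω₀ = 1/√(LC) = 1/√(0.00935·8.86e-05) = 1099 rad/s.
Step 2 — f₀ = ω₀/(2π) = 174.9 Hz.
Step 3 — Parallel Q: Q = R/(ω₀L) = 1670/(1099·0.00935) = 162.6.
Step 4 — Bandwidth: Δω = ω₀/Q = 6.758 rad/s; BW = Δω/(2π) = 1.076 Hz.

(a) f₀ = 174.9 Hz  (b) Q = 162.6  (c) BW = 1.076 Hz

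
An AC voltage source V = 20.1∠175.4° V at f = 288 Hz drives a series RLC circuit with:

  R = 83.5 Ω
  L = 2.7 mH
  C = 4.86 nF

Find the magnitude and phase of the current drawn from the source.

Step 1 — Angular frequency: ω = 2π·f = 2π·288 = 1810 rad/s.
Step 2 — Component impedances:
  R: Z = R = 83.5 Ω
  L: Z = jωL = j·1810·0.0027 = 0 + j4.886 Ω
  C: Z = 1/(jωC) = -j/(ω·C) = 0 - j1.137e+05 Ω
Step 3 — Series combination: Z_total = R + L + C = 83.5 - j1.137e+05 Ω = 1.137e+05∠-90.0° Ω.
Step 4 — Source phasor: V = 20.1∠175.4° V = -20.04 + j1.612 V.
Step 5 — Ohm's law: I = V / Z_total = (-20.04 + j1.612) / (83.5 - j1.137e+05) = -1.431e-05 - j0.0001762 A.
Step 6 — Convert to polar: |I| = 0.0001768 A, ∠I = -94.6°.

I = 0.0001768∠-94.6° A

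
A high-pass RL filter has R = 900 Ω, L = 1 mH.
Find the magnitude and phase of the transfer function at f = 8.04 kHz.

Step 1 — Angular frequency: ω = 2π·8040 = 5.052e+04 rad/s.
Step 2 — Transfer function: H(jω) = jωL/(R + jωL).
Step 3 — Numerator jωL = j·50.52; denominator R + jωL = 900 + j50.52.
Step 4 — H = 0.003141 + j0.05595.
Step 5 — Magnitude: |H| = 0.05604 (-25.0 dB); phase: φ = 86.8°.

|H| = 0.05604 (-25.0 dB), φ = 86.8°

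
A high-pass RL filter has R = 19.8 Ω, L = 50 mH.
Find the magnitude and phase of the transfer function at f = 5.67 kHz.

Step 1 — Angular frequency: ω = 2π·5670 = 3.563e+04 rad/s.
Step 2 — Transfer function: H(jω) = jωL/(R + jωL).
Step 3 — Numerator jωL = j·1781; denominator R + jωL = 19.8 + j1781.
Step 4 — H = 0.9999 + j0.01111.
Step 5 — Magnitude: |H| = 0.9999 (-0.0 dB); phase: φ = 0.6°.

|H| = 0.9999 (-0.0 dB), φ = 0.6°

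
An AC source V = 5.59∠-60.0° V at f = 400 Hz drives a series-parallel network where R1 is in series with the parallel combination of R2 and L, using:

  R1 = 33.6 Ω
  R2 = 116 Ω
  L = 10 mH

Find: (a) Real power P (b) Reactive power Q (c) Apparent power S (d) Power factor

Step 1 — Angular frequency: ω = 2π·f = 2π·400 = 2513 rad/s.
Step 2 — Component impedances:
  R1: Z = R = 33.6 Ω
  R2: Z = R = 116 Ω
  L: Z = jωL = j·2513·0.01 = 0 + j25.13 Ω
Step 3 — Parallel branch: R2 || L = 1/(1/R2 + 1/L) = 5.201 + j24.01 Ω.
Step 4 — Series with R1: Z_total = R1 + (R2 || L) = 38.8 + j24.01 Ω = 45.63∠31.7° Ω.
Step 5 — Source phasor: V = 5.59∠-60.0° V = 2.795 - j4.841 V.
Step 6 — Current: I = V / Z = -0.00373 - j0.1225 A = 0.1225∠-91.7° A.
Step 7 — Complex power: S = V·I* = 0.5824 + j0.3603 VA.
Step 8 — Real power: P = Re(S) = 0.5824 W.
Step 9 — Reactive power: Q = Im(S) = 0.3603 VAR.
Step 10 — Apparent power: |S| = 0.6849 VA.
Step 11 — Power factor: PF = P/|S| = 0.8504 (lagging).

(a) P = 0.5824 W  (b) Q = 0.3603 VAR  (c) S = 0.6849 VA  (d) PF = 0.8504 (lagging)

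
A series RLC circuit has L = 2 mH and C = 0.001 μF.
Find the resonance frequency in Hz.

Step 1 — Resonance condition Im(Z)=0 gives ω₀ = 1/√(LC).
Step 2 — ω₀ = 1/√(0.002·1e-09) = 7.071e+05 rad/s.
Step 3 — f₀ = ω₀/(2π) = 1.125e+05 Hz.

f₀ = 1.125e+05 Hz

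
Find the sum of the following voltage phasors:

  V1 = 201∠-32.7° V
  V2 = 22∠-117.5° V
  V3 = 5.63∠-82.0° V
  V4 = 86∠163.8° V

Step 1 — Convert each phasor to rectangular form:
  V1 = 201·(cos(-32.7°) + j·sin(-32.7°)) = 169.1 - j108.6 V
  V2 = 22·(cos(-117.5°) + j·sin(-117.5°)) = -10.16 - j19.51 V
  V3 = 5.63·(cos(-82.0°) + j·sin(-82.0°)) = 0.7835 - j5.575 V
  V4 = 86·(cos(163.8°) + j·sin(163.8°)) = -82.59 + j23.99 V
Step 2 — Sum components: V_total = 77.18 - j109.7 V.
Step 3 — Convert to polar: |V_total| = 134.1 V, ∠V_total = -54.9°.

V_total = 134.1∠-54.9° V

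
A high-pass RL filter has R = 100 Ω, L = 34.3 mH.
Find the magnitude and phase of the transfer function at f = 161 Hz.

Step 1 — Angular frequency: ω = 2π·161 = 1012 rad/s.
Step 2 — Transfer function: H(jω) = jωL/(R + jωL).
Step 3 — Numerator jωL = j·34.7; denominator R + jωL = 100 + j34.7.
Step 4 — H = 0.1075 + j0.3097.
Step 5 — Magnitude: |H| = 0.3278 (-9.7 dB); phase: φ = 70.9°.

|H| = 0.3278 (-9.7 dB), φ = 70.9°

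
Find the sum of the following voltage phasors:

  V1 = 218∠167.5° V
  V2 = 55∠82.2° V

Step 1 — Convert each phasor to rectangular form:
  V1 = 218·(cos(167.5°) + j·sin(167.5°)) = -212.8 + j47.18 V
  V2 = 55·(cos(82.2°) + j·sin(82.2°)) = 7.464 + j54.49 V
Step 2 — Sum components: V_total = -205.4 + j101.7 V.
Step 3 — Convert to polar: |V_total| = 229.2 V, ∠V_total = 153.7°.

V_total = 229.2∠153.7° V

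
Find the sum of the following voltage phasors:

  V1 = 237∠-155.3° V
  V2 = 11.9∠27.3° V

Step 1 — Convert each phasor to rectangular form:
  V1 = 237·(cos(-155.3°) + j·sin(-155.3°)) = -215.3 - j99.03 V
  V2 = 11.9·(cos(27.3°) + j·sin(27.3°)) = 10.57 + j5.458 V
Step 2 — Sum components: V_total = -204.7 - j93.58 V.
Step 3 — Convert to polar: |V_total| = 225.1 V, ∠V_total = -155.4°.

V_total = 225.1∠-155.4° V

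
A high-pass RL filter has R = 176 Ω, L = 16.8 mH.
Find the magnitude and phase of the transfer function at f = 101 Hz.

Step 1 — Angular frequency: ω = 2π·101 = 634.6 rad/s.
Step 2 — Transfer function: H(jω) = jωL/(R + jωL).
Step 3 — Numerator jωL = j·10.66; denominator R + jωL = 176 + j10.66.
Step 4 — H = 0.003656 + j0.06035.
Step 5 — Magnitude: |H| = 0.06046 (-24.4 dB); phase: φ = 86.5°.

|H| = 0.06046 (-24.4 dB), φ = 86.5°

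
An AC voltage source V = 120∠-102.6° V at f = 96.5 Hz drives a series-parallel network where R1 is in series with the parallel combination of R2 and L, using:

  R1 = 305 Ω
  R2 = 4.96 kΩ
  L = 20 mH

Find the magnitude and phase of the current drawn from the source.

Step 1 — Angular frequency: ω = 2π·f = 2π·96.5 = 606.3 rad/s.
Step 2 — Component impedances:
  R1: Z = R = 305 Ω
  R2: Z = R = 4960 Ω
  L: Z = jωL = j·606.3·0.02 = 0 + j12.13 Ω
Step 3 — Parallel branch: R2 || L = 1/(1/R2 + 1/L) = 0.02965 + j12.13 Ω.
Step 4 — Series with R1: Z_total = R1 + (R2 || L) = 305 + j12.13 Ω = 305.3∠2.3° Ω.
Step 5 — Source phasor: V = 120∠-102.6° V = -26.18 - j117.1 V.
Step 6 — Ohm's law: I = V / Z_total = (-26.18 - j117.1) / (305 + j12.13) = -0.1009 - j0.3799 A.
Step 7 — Convert to polar: |I| = 0.3931 A, ∠I = -104.9°.

I = 0.3931∠-104.9° A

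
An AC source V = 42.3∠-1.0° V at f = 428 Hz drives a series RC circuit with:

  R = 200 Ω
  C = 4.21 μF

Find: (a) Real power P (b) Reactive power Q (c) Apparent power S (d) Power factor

Step 1 — Angular frequency: ω = 2π·f = 2π·428 = 2689 rad/s.
Step 2 — Component impedances:
  R: Z = R = 200 Ω
  C: Z = 1/(jωC) = -j/(ω·C) = 0 - j88.33 Ω
Step 3 — Series combination: Z_total = R + C = 200 - j88.33 Ω = 218.6∠-23.8° Ω.
Step 4 — Source phasor: V = 42.3∠-1.0° V = 42.29 - j0.7382 V.
Step 5 — Current: I = V / Z = 0.1783 + j0.07506 A = 0.1935∠22.8° A.
Step 6 — Complex power: S = V·I* = 7.486 - j3.306 VA.
Step 7 — Real power: P = Re(S) = 7.486 W.
Step 8 — Reactive power: Q = Im(S) = -3.306 VAR.
Step 9 — Apparent power: |S| = 8.184 VA.
Step 10 — Power factor: PF = P/|S| = 0.9148 (leading).

(a) P = 7.486 W  (b) Q = -3.306 VAR  (c) S = 8.184 VA  (d) PF = 0.9148 (leading)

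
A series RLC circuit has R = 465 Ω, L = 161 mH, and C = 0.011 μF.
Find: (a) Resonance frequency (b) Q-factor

Step 1 — Resonance condition Im(Z)=0 gives ω₀ = 1/√(LC).
Step 2 — ω₀ = 1/√(0.161·1.1e-08) = 2.376e+04 rad/s.
Step 3 — f₀ = ω₀/(2π) = 3782 Hz.
Step 4 — Series Q: Q = ω₀L/R = 2.376e+04·0.161/465 = 8.227.

(a) f₀ = 3782 Hz  (b) Q = 8.227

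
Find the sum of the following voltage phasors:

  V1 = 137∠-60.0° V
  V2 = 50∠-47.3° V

Step 1 — Convert each phasor to rectangular form:
  V1 = 137·(cos(-60.0°) + j·sin(-60.0°)) = 68.5 - j118.6 V
  V2 = 50·(cos(-47.3°) + j·sin(-47.3°)) = 33.91 - j36.75 V
Step 2 — Sum components: V_total = 102.4 - j155.4 V.
Step 3 — Convert to polar: |V_total| = 186.1 V, ∠V_total = -56.6°.

V_total = 186.1∠-56.6° V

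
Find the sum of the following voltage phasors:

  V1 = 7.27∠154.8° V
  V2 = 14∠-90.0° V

Step 1 — Convert each phasor to rectangular form:
  V1 = 7.27·(cos(154.8°) + j·sin(154.8°)) = -6.578 + j3.095 V
  V2 = 14·(cos(-90.0°) + j·sin(-90.0°)) = 0 - j14 V
Step 2 — Sum components: V_total = -6.578 - j10.9 V.
Step 3 — Convert to polar: |V_total| = 12.74 V, ∠V_total = -121.1°.

V_total = 12.74∠-121.1° V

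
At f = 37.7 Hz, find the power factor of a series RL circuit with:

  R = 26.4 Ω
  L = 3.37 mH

Step 1 — Angular frequency: ω = 2π·f = 2π·37.7 = 236.9 rad/s.
Step 2 — Component impedances:
  R: Z = R = 26.4 Ω
  L: Z = jωL = j·236.9·0.00337 = 0 + j0.7983 Ω
Step 3 — Series combination: Z_total = R + L = 26.4 + j0.7983 Ω = 26.41∠1.7° Ω.
Step 4 — Power factor: PF = cos(φ) = Re(Z)/|Z| = 26.4/26.412 = 0.9995.
Step 5 — Type: Im(Z) = 0.7983 ⇒ lagging (phase φ = 1.7°).

PF = 0.9995 (lagging, φ = 1.7°)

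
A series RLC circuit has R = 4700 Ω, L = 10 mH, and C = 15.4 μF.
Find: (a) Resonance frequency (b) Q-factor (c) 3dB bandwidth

Step 1 — Resonance: ω₀ = 1/√(LC) = 1/√(0.01·1.54e-05) = 2548 rad/s.
Step 2 — f₀ = ω₀/(2π) = 405.6 Hz.
Step 3 — Series Q: Q = ω₀L/R = 2548·0.01/4700 = 0.005422.
Step 4 — Bandwidth: Δω = ω₀/Q = 4.7e+05 rad/s; BW = Δω/(2π) = 7.48e+04 Hz.

(a) f₀ = 405.6 Hz  (b) Q = 0.005422  (c) BW = 7.48e+04 Hz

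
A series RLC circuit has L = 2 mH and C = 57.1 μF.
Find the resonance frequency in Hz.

Step 1 — Resonance condition Im(Z)=0 gives ω₀ = 1/√(LC).
Step 2 — ω₀ = 1/√(0.002·5.71e-05) = 2959 rad/s.
Step 3 — f₀ = ω₀/(2π) = 471 Hz.

f₀ = 471 Hz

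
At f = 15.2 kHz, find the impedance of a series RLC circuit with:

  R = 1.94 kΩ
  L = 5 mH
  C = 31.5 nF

Step 1 — Angular frequency: ω = 2π·f = 2π·1.52e+04 = 9.55e+04 rad/s.
Step 2 — Component impedances:
  R: Z = R = 1940 Ω
  L: Z = jωL = j·9.55e+04·0.005 = 0 + j477.5 Ω
  C: Z = 1/(jωC) = -j/(ω·C) = 0 - j332.4 Ω
Step 3 — Series combination: Z_total = R + L + C = 1940 + j145.1 Ω = 1945∠4.3° Ω.

Z = 1940 + j145.1 Ω = 1945∠4.3° Ω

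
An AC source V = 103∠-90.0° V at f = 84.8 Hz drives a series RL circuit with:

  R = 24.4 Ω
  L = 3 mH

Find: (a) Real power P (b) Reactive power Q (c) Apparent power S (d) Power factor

Step 1 — Angular frequency: ω = 2π·f = 2π·84.8 = 532.8 rad/s.
Step 2 — Component impedances:
  R: Z = R = 24.4 Ω
  L: Z = jωL = j·532.8·0.003 = 0 + j1.598 Ω
Step 3 — Series combination: Z_total = R + L = 24.4 + j1.598 Ω = 24.45∠3.7° Ω.
Step 4 — Source phasor: V = 103∠-90.0° V = 0 - j103 V.
Step 5 — Current: I = V / Z = -0.2754 - j4.203 A = 4.212∠-93.7° A.
Step 6 — Complex power: S = V·I* = 432.9 + j28.36 VA.
Step 7 — Real power: P = Re(S) = 432.9 W.
Step 8 — Reactive power: Q = Im(S) = 28.36 VAR.
Step 9 — Apparent power: |S| = 433.9 VA.
Step 10 — Power factor: PF = P/|S| = 0.9979 (lagging).

(a) P = 432.9 W  (b) Q = 28.36 VAR  (c) S = 433.9 VA  (d) PF = 0.9979 (lagging)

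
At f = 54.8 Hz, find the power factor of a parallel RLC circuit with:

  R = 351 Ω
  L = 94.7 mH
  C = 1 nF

Step 1 — Angular frequency: ω = 2π·f = 2π·54.8 = 344.3 rad/s.
Step 2 — Component impedances:
  R: Z = R = 351 Ω
  L: Z = jωL = j·344.3·0.0947 = 0 + j32.61 Ω
  C: Z = 1/(jωC) = -j/(ω·C) = 0 - j2.904e+06 Ω
Step 3 — Parallel combination: 1/Z_total = 1/R + 1/L + 1/C; Z_total = 3.003 + j32.33 Ω = 32.47∠84.7° Ω.
Step 4 — Power factor: PF = cos(φ) = Re(Z)/|Z| = 3.0033/32.468 = 0.0925.
Step 5 — Type: Im(Z) = 32.33 ⇒ lagging (phase φ = 84.7°).

PF = 0.0925 (lagging, φ = 84.7°)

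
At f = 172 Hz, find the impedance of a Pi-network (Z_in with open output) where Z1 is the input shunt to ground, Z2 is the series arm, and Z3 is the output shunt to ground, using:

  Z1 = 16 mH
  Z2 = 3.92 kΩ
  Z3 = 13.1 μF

Step 1 — Angular frequency: ω = 2π·f = 2π·172 = 1081 rad/s.
Step 2 — Component impedances:
  Z1: Z = jωL = j·1081·0.016 = 0 + j17.29 Ω
  Z2: Z = R = 3920 Ω
  Z3: Z = 1/(jωC) = -j/(ω·C) = 0 - j70.64 Ω
Step 3 — With open output, the series arm Z2 and the output shunt Z3 appear in series to ground: Z2 + Z3 = 3920 - j70.64 Ω.
Step 4 — Parallel with input shunt Z1: Z_in = Z1 || (Z2 + Z3) = 0.07626 + j17.29 Ω = 17.29∠89.7° Ω.

Z = 0.07626 + j17.29 Ω = 17.29∠89.7° Ω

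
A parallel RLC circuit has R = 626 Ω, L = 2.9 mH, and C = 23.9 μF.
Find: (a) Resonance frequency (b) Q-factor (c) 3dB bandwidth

Step 1 — Resonance: ω₀ = 1/√(LC) = 1/√(0.0029·2.39e-05) = 3798 rad/s.
Step 2 — f₀ = ω₀/(2π) = 604.5 Hz.
Step 3 — Parallel Q: Q = R/(ω₀L) = 626/(3798·0.0029) = 56.83.
Step 4 — Bandwidth: Δω = ω₀/Q = 66.84 rad/s; BW = Δω/(2π) = 10.64 Hz.

(a) f₀ = 604.5 Hz  (b) Q = 56.83  (c) BW = 10.64 Hz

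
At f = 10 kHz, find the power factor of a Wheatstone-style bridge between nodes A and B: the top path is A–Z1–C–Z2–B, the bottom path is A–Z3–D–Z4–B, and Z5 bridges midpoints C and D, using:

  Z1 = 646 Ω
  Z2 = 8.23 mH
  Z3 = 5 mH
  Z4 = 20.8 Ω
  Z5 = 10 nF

Step 1 — Angular frequency: ω = 2π·f = 2π·1e+04 = 6.283e+04 rad/s.
Step 2 — Component impedances:
  Z1: Z = R = 646 Ω
  Z2: Z = jωL = j·6.283e+04·0.00823 = 0 + j517.1 Ω
  Z3: Z = jωL = j·6.283e+04·0.005 = 0 + j314.2 Ω
  Z4: Z = R = 20.8 Ω
  Z5: Z = 1/(jωC) = -j/(ω·C) = 0 - j1592 Ω
Step 3 — Bridge requires nodal analysis (the Z5 bridge couples midpoints C and D, so the two paths cannot be reduced to a simple series/parallel combination). Setting node B to ground and injecting 1 A at node A, the 3-node admittance system at A, C, D solves to V_A = Z_AB = 49.09 + j241.7 Ω = 246.6∠78.5° Ω.
Step 4 — Power factor: PF = cos(φ) = Re(Z)/|Z| = 49.09/246.6 = 0.1991.
Step 5 — Type: Im(Z) = 241.7 ⇒ lagging (phase φ = 78.5°).

PF = 0.1991 (lagging, φ = 78.5°)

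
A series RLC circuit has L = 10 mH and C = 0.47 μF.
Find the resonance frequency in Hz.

Step 1 — Resonance condition Im(Z)=0 gives ω₀ = 1/√(LC).
Step 2 — ω₀ = 1/√(0.01·4.7e-07) = 1.459e+04 rad/s.
Step 3 — f₀ = ω₀/(2π) = 2322 Hz.

f₀ = 2322 Hz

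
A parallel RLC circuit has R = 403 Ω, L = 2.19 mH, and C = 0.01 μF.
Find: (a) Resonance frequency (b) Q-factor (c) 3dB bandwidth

Step 1 — Resonance: ω₀ = 1/√(LC) = 1/√(0.00219·1e-08) = 2.137e+05 rad/s.
Step 2 — f₀ = ω₀/(2π) = 3.401e+04 Hz.
Step 3 — Parallel Q: Q = R/(ω₀L) = 403/(2.137e+05·0.00219) = 0.8612.
Step 4 — Bandwidth: Δω = ω₀/Q = 2.481e+05 rad/s; BW = Δω/(2π) = 3.949e+04 Hz.

(a) f₀ = 3.401e+04 Hz  (b) Q = 0.8612  (c) BW = 3.949e+04 Hz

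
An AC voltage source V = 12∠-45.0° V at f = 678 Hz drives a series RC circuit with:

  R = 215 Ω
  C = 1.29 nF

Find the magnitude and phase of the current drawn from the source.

Step 1 — Angular frequency: ω = 2π·f = 2π·678 = 4260 rad/s.
Step 2 — Component impedances:
  R: Z = R = 215 Ω
  C: Z = 1/(jωC) = -j/(ω·C) = 0 - j1.82e+05 Ω
Step 3 — Series combination: Z_total = R + C = 215 - j1.82e+05 Ω = 1.82e+05∠-89.9° Ω.
Step 4 — Source phasor: V = 12∠-45.0° V = 8.485 - j8.485 V.
Step 5 — Ohm's law: I = V / Z_total = (8.485 - j8.485) / (215 - j1.82e+05) = 4.669e-05 + j4.657e-05 A.
Step 6 — Convert to polar: |I| = 6.594e-05 A, ∠I = 44.9°.

I = 6.594e-05∠44.9° A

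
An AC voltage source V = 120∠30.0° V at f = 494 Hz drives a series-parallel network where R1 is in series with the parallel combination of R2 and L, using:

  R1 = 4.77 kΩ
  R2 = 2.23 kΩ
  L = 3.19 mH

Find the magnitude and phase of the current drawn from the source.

Step 1 — Angular frequency: ω = 2π·f = 2π·494 = 3104 rad/s.
Step 2 — Component impedances:
  R1: Z = R = 4770 Ω
  R2: Z = R = 2230 Ω
  L: Z = jωL = j·3104·0.00319 = 0 + j9.901 Ω
Step 3 — Parallel branch: R2 || L = 1/(1/R2 + 1/L) = 0.04396 + j9.901 Ω.
Step 4 — Series with R1: Z_total = R1 + (R2 || L) = 4770 + j9.901 Ω = 4770∠0.1° Ω.
Step 5 — Source phasor: V = 120∠30.0° V = 103.9 + j60 V.
Step 6 — Ohm's law: I = V / Z_total = (103.9 + j60) / (4770 + j9.901) = 0.02181 + j0.01253 A.
Step 7 — Convert to polar: |I| = 0.02516 A, ∠I = 29.9°.

I = 0.02516∠29.9° A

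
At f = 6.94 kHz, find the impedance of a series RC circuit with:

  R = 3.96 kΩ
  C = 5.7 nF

Step 1 — Angular frequency: ω = 2π·f = 2π·6940 = 4.361e+04 rad/s.
Step 2 — Component impedances:
  R: Z = R = 3960 Ω
  C: Z = 1/(jωC) = -j/(ω·C) = 0 - j4023 Ω
Step 3 — Series combination: Z_total = R + C = 3960 - j4023 Ω = 5645∠-45.5° Ω.

Z = 3960 - j4023 Ω = 5645∠-45.5° Ω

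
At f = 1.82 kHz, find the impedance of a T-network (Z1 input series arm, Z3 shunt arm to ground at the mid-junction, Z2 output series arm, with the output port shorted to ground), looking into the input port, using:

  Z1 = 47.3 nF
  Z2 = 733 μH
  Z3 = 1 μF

Step 1 — Angular frequency: ω = 2π·f = 2π·1820 = 1.144e+04 rad/s.
Step 2 — Component impedances:
  Z1: Z = 1/(jωC) = -j/(ω·C) = 0 - j1849 Ω
  Z2: Z = jωL = j·1.144e+04·0.000733 = 0 + j8.382 Ω
  Z3: Z = 1/(jωC) = -j/(ω·C) = 0 - j87.45 Ω
Step 3 — With the output port shorted to ground, the output series arm Z2 runs from the junction to ground; the shunt arm Z3 also runs from the junction to ground. They appear in parallel: Z3 || Z2 = 0 + j9.271 Ω.
Step 4 — Series with input arm Z1: Z_in = Z1 + (Z3 || Z2) = 0 - j1840 Ω = 1840∠-90.0° Ω.

Z = 0 - j1840 Ω = 1840∠-90.0° Ω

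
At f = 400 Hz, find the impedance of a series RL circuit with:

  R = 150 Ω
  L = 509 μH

Step 1 — Angular frequency: ω = 2π·f = 2π·400 = 2513 rad/s.
Step 2 — Component impedances:
  R: Z = R = 150 Ω
  L: Z = jωL = j·2513·0.000509 = 0 + j1.279 Ω
Step 3 — Series combination: Z_total = R + L = 150 + j1.279 Ω = 150∠0.5° Ω.

Z = 150 + j1.279 Ω = 150∠0.5° Ω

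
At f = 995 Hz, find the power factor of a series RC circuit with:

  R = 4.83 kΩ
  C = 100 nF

Step 1 — Angular frequency: ω = 2π·f = 2π·995 = 6252 rad/s.
Step 2 — Component impedances:
  R: Z = R = 4830 Ω
  C: Z = 1/(jωC) = -j/(ω·C) = 0 - j1600 Ω
Step 3 — Series combination: Z_total = R + C = 4830 - j1600 Ω = 5088∠-18.3° Ω.
Step 4 — Power factor: PF = cos(φ) = Re(Z)/|Z| = 4830/5088 = 0.9493.
Step 5 — Type: Im(Z) = -1600 ⇒ leading (phase φ = -18.3°).

PF = 0.9493 (leading, φ = -18.3°)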